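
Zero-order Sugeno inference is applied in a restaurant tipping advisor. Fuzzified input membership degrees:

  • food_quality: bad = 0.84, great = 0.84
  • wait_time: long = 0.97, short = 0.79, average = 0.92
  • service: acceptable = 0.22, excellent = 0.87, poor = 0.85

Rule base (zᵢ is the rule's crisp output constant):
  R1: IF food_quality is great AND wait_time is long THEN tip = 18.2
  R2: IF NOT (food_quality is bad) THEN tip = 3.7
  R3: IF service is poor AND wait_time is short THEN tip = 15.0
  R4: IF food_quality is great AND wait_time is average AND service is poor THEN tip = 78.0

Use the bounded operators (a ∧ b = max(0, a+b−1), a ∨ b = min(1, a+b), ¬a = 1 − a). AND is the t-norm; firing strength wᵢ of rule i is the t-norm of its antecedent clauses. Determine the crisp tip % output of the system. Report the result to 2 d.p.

R1 (z=18.2): great=0.84, long=0.97; AND[max(0, a+b−1)] → w = 0.81
R2 (z=3.7): ¬bad=1−0.84=0.16 → w = 0.16
R3 (z=15.0): poor=0.85, short=0.79; AND[max(0, a+b−1)] → w = 0.64
R4 (z=78.0): great=0.84, average=0.92, poor=0.85; AND[max(0, a+b−1)] → w = 0.61
Weighted average = (0.81·18.2 + 0.16·3.7 + 0.64·15.0 + 0.61·78.0) / (0.81 + 0.16 + 0.64 + 0.61)
  = 72.5140 / 2.2200 = 32.66

32.66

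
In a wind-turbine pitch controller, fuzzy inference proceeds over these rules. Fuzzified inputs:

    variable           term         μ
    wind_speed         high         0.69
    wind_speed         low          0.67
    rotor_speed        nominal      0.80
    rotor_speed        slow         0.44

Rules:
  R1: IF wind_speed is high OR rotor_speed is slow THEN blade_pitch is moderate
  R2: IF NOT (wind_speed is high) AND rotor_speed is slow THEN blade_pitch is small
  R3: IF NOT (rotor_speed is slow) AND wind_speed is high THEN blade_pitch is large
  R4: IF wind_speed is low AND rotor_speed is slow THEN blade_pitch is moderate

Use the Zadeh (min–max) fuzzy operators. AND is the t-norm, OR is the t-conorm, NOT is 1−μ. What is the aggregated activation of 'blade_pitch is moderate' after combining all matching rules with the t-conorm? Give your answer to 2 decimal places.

0.69

R1: high=0.69, slow=0.44; OR[max(a, b)] → w = 0.69
R2: ¬high=1−0.69=0.31, slow=0.44; AND[min(a, b)] → w = 0.31
R3: ¬slow=1−0.44=0.56, high=0.69; AND[min(a, b)] → w = 0.56
R4: low=0.67, slow=0.44; AND[min(a, b)] → w = 0.44
Rules with consequent 'moderate': {R1, R4} → strengths 0.69, 0.44
Aggregate via t-conorm [max(a, b)]: 0.69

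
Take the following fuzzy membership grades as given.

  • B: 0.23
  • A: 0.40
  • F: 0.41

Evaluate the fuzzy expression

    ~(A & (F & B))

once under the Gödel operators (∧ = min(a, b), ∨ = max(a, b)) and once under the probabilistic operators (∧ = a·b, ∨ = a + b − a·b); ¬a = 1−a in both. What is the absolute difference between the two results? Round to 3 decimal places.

Under Gödel:
  F & B = min(a, b) on (0.41, 0.23) = 0.23
  A & (F & B) = min(a, b) on (0.40, 0.23) = 0.23
  ~(A & (F & B)) = 1 − 0.23 = 0.77
  → value = 0.7700
Under probabilistic:
  F & B = a·b on (0.4100, 0.2300) = 0.0943
  A & (F & B) = a·b on (0.4000, 0.0943) = 0.0377
  ~(A & (F & B)) = 1 − 0.0377 = 0.9623
  → value = 0.9623
|0.7700 − 0.9623| = 0.192

0.192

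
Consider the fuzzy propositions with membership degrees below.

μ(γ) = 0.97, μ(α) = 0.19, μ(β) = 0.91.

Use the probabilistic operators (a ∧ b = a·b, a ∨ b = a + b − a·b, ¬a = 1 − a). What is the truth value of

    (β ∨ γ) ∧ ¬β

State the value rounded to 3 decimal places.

β ∨ γ = a + b − a·b on (0.9100, 0.9700) = 0.9973
¬β = 1 − 0.9100 = 0.0900
(β ∨ γ) ∧ ¬β = a·b on (0.9973, 0.0900) = 0.0898

0.090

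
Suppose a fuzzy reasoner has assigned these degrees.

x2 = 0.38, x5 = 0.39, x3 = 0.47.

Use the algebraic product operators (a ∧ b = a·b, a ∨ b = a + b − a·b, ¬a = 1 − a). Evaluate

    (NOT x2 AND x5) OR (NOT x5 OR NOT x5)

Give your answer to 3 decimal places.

0.885

NOT x2 = 1 − 0.3800 = 0.6200
NOT x2 AND x5 = a·b on (0.6200, 0.3900) = 0.2418
NOT x5 = 1 − 0.3900 = 0.6100
NOT x5 = 1 − 0.3900 = 0.6100
NOT x5 OR NOT x5 = a + b − a·b on (0.6100, 0.6100) = 0.8479
(NOT x2 AND x5) OR (NOT x5 OR NOT x5) = a + b − a·b on (0.2418, 0.8479) = 0.8847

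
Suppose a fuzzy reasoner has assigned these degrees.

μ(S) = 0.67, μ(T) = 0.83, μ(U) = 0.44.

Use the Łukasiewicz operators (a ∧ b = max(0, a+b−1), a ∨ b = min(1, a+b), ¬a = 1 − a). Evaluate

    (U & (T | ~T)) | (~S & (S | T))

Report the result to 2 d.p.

0.77

~T = 1 − 0.83 = 0.17
T | ~T = min(1, a+b) on (0.83, 0.17) = 1.00
U & (T | ~T) = max(0, a+b−1) on (0.44, 1.00) = 0.44
~S = 1 − 0.67 = 0.33
S | T = min(1, a+b) on (0.67, 0.83) = 1.00
~S & (S | T) = max(0, a+b−1) on (0.33, 1.00) = 0.33
(U & (T | ~T)) | (~S & (S | T)) = min(1, a+b) on (0.44, 0.33) = 0.77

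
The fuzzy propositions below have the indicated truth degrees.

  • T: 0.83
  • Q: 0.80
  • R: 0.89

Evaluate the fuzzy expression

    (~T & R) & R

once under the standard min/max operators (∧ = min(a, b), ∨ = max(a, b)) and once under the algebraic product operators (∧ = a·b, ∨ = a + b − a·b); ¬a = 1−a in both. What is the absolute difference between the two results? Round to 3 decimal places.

Under standard min/max:
  ~T = 1 − 0.83 = 0.17
  ~T & R = min(a, b) on (0.17, 0.89) = 0.17
  (~T & R) & R = min(a, b) on (0.17, 0.89) = 0.17
  → value = 0.1700
Under algebraic product:
  ~T = 1 − 0.8300 = 0.1700
  ~T & R = a·b on (0.1700, 0.8900) = 0.1513
  (~T & R) & R = a·b on (0.1513, 0.8900) = 0.1347
  → value = 0.1347
|0.1700 − 0.1347| = 0.035

0.035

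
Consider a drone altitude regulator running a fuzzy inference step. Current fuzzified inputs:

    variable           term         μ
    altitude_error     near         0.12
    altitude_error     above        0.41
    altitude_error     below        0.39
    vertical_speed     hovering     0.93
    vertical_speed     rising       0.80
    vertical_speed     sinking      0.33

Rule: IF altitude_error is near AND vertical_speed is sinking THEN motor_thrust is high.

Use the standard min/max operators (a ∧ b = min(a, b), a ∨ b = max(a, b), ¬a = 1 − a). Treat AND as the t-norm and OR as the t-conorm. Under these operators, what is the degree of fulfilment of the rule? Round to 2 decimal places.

0.12

firing strength: near=0.12, sinking=0.33; AND[min(a, b)] → w = 0.12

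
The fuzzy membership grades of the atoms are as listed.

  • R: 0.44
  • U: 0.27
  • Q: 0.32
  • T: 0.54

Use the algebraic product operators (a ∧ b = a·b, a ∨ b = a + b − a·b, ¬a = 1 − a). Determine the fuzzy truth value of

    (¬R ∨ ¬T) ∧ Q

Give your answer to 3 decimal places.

¬R = 1 − 0.4400 = 0.5600
¬T = 1 − 0.5400 = 0.4600
¬R ∨ ¬T = a + b − a·b on (0.5600, 0.4600) = 0.7624
(¬R ∨ ¬T) ∧ Q = a·b on (0.7624, 0.3200) = 0.2440

0.244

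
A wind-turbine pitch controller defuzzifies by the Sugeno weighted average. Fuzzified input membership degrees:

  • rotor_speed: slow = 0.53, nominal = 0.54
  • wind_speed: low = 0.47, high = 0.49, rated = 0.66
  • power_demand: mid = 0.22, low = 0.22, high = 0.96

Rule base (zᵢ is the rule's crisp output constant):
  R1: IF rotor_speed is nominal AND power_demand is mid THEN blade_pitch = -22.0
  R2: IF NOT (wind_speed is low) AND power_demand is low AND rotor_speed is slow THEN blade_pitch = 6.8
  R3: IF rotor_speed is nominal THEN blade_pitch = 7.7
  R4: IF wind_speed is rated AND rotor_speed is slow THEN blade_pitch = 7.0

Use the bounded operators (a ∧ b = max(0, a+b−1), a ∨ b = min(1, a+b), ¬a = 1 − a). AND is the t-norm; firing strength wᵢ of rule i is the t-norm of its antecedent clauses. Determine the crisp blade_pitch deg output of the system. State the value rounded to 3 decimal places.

7.518

R1 (z=-22.0): nominal=0.54, mid=0.22; AND[max(0, a+b−1)] → w = 0.00
R2 (z=6.8): ¬low=1−0.47=0.53, low=0.22, slow=0.53; AND[max(0, a+b−1)] → w = 0.00
R3 (z=7.7): nominal=0.54 → w = 0.54
R4 (z=7.0): rated=0.66, slow=0.53; AND[max(0, a+b−1)] → w = 0.19
Weighted average = (0.00·-22.0 + 0.00·6.8 + 0.54·7.7 + 0.19·7.0) / (0.00 + 0.00 + 0.54 + 0.19)
  = 5.4880 / 0.7300 = 7.518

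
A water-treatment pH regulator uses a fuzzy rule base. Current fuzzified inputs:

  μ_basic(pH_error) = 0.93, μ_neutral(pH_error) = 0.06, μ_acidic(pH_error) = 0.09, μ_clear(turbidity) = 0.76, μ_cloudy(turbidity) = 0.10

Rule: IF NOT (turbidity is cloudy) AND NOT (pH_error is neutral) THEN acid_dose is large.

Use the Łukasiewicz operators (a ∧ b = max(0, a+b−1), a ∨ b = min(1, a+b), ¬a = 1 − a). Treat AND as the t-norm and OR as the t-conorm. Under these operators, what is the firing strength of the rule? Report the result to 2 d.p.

0.84

firing strength: ¬cloudy=1−0.10=0.90, ¬neutral=1−0.06=0.94; AND[max(0, a+b−1)] → w = 0.84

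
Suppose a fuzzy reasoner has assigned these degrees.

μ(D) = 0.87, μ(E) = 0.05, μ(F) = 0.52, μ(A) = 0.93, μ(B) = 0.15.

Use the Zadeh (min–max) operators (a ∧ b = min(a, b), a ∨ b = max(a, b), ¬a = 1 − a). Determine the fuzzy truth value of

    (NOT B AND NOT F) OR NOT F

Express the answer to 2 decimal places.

0.48

NOT B = 1 − 0.15 = 0.85
NOT F = 1 − 0.52 = 0.48
NOT B AND NOT F = min(a, b) on (0.85, 0.48) = 0.48
NOT F = 1 − 0.52 = 0.48
(NOT B AND NOT F) OR NOT F = max(a, b) on (0.48, 0.48) = 0.48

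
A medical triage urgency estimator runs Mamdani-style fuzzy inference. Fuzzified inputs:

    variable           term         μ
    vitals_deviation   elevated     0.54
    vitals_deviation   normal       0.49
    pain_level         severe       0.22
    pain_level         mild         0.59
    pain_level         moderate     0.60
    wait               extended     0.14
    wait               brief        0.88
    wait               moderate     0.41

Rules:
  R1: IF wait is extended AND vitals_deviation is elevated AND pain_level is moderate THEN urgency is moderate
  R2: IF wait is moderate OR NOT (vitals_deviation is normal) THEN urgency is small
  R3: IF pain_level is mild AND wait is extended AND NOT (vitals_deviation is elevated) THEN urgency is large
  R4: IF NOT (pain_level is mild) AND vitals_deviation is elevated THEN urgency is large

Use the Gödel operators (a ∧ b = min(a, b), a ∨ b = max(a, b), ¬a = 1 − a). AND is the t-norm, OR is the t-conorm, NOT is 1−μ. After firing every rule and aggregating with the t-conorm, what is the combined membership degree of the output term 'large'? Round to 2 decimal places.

0.41

R1: extended=0.14, elevated=0.54, moderate=0.60; AND[min(a, b)] → w = 0.14
R2: moderate=0.41, ¬normal=1−0.49=0.51; OR[max(a, b)] → w = 0.51
R3: mild=0.59, extended=0.14, ¬elevated=1−0.54=0.46; AND[min(a, b)] → w = 0.14
R4: ¬mild=1−0.59=0.41, elevated=0.54; AND[min(a, b)] → w = 0.41
Rules with consequent 'large': {R3, R4} → strengths 0.14, 0.41
Aggregate via t-conorm [max(a, b)]: 0.41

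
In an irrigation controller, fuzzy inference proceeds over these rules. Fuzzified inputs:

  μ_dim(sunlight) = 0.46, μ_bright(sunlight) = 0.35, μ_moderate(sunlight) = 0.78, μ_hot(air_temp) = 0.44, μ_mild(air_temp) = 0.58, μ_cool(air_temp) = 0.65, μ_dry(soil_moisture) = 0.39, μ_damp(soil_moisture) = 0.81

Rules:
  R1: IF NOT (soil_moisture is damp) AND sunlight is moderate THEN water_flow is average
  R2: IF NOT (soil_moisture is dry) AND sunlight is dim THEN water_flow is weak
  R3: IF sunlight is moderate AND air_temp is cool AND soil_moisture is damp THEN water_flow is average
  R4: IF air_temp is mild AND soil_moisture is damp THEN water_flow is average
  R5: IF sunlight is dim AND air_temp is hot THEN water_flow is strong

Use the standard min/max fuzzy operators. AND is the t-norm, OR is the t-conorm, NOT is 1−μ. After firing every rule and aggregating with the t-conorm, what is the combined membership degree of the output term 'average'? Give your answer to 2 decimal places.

R1: ¬damp=1−0.81=0.19, moderate=0.78; AND[min(a, b)] → w = 0.19
R2: ¬dry=1−0.39=0.61, dim=0.46; AND[min(a, b)] → w = 0.46
R3: moderate=0.78, cool=0.65, damp=0.81; AND[min(a, b)] → w = 0.65
R4: mild=0.58, damp=0.81; AND[min(a, b)] → w = 0.58
R5: dim=0.46, hot=0.44; AND[min(a, b)] → w = 0.44
Rules with consequent 'average': {R1, R3, R4} → strengths 0.19, 0.65, 0.58
Aggregate via t-conorm [max(a, b)]: 0.65

0.65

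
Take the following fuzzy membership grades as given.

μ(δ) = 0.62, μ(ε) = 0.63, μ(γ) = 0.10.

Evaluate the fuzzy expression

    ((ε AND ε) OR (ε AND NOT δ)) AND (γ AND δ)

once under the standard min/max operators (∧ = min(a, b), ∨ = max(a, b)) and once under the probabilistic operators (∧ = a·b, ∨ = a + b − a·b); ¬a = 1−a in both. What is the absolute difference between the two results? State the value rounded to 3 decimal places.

Under standard min/max:
  ε AND ε = min(a, b) on (0.63, 0.63) = 0.63
  NOT δ = 1 − 0.62 = 0.38
  ε AND NOT δ = min(a, b) on (0.63, 0.38) = 0.38
  (ε AND ε) OR (ε AND NOT δ) = max(a, b) on (0.63, 0.38) = 0.63
  γ AND δ = min(a, b) on (0.10, 0.62) = 0.10
  ((ε AND ε) OR (ε AND NOT δ)) AND (γ AND δ) = min(a, b) on (0.63, 0.10) = 0.10
  → value = 0.1000
Under probabilistic:
  ε AND ε = a·b on (0.6300, 0.6300) = 0.3969
  NOT δ = 1 − 0.6200 = 0.3800
  ε AND NOT δ = a·b on (0.6300, 0.3800) = 0.2394
  (ε AND ε) OR (ε AND NOT δ) = a + b − a·b on (0.3969, 0.2394) = 0.5413
  γ AND δ = a·b on (0.1000, 0.6200) = 0.0620
  ((ε AND ε) OR (ε AND NOT δ)) AND (γ AND δ) = a·b on (0.5413, 0.0620) = 0.0336
  → value = 0.0336
|0.1000 − 0.0336| = 0.066

0.066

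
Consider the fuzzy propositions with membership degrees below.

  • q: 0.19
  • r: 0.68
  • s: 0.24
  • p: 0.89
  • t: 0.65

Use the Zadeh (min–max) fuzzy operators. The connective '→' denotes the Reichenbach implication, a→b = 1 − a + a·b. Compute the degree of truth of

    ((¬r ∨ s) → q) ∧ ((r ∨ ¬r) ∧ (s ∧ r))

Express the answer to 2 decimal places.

¬r = 1 − 0.68 = 0.32
¬r ∨ s = max(a, b) on (0.32, 0.24) = 0.32
(¬r ∨ s) → q  [Reichenbach: 1 − a + a·b] with a=0.32, b=0.19 → 0.74
¬r = 1 − 0.68 = 0.32
r ∨ ¬r = max(a, b) on (0.68, 0.32) = 0.68
s ∧ r = min(a, b) on (0.24, 0.68) = 0.24
(r ∨ ¬r) ∧ (s ∧ r) = min(a, b) on (0.68, 0.24) = 0.24
((¬r ∨ s) → q) ∧ ((r ∨ ¬r) ∧ (s ∧ r)) = min(a, b) on (0.74, 0.24) = 0.24

0.24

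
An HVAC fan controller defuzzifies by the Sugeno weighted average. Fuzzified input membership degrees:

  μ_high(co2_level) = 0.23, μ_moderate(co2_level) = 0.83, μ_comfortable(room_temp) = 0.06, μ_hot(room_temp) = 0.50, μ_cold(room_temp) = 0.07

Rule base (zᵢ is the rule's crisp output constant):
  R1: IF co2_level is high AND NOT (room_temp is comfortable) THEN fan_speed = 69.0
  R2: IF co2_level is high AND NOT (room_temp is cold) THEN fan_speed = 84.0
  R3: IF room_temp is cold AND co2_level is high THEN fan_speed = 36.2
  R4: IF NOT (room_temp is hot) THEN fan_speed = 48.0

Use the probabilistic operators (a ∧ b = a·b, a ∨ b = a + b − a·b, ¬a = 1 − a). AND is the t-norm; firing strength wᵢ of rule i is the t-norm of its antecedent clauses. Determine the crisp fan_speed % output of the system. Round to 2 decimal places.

60.74

R1 (z=69.0): high=0.23, ¬comfortable=1−0.06=0.94; AND[a·b] → w = 0.2162
R2 (z=84.0): high=0.23, ¬cold=1−0.07=0.93; AND[a·b] → w = 0.2139
R3 (z=36.2): cold=0.07, high=0.23; AND[a·b] → w = 0.0161
R4 (z=48.0): ¬hot=1−0.50=0.50 → w = 0.5000
Weighted average = (0.2162·69.0 + 0.2139·84.0 + 0.0161·36.2 + 0.5000·48.0) / (0.2162 + 0.2139 + 0.0161 + 0.5000)
  = 57.4682 / 0.9462 = 60.74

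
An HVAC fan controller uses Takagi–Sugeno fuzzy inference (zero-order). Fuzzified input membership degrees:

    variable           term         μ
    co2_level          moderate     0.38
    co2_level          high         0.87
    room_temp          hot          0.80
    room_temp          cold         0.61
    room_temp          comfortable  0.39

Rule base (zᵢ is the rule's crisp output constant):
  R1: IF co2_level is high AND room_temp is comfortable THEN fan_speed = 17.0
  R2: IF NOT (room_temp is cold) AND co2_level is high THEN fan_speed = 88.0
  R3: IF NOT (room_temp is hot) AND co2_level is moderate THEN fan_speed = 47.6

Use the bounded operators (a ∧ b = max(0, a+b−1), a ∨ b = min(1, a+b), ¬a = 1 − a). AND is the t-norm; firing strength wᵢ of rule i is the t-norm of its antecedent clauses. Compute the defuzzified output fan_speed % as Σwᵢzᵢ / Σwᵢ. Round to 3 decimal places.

R1 (z=17.0): high=0.87, comfortable=0.39; AND[max(0, a+b−1)] → w = 0.26
R2 (z=88.0): ¬cold=1−0.61=0.39, high=0.87; AND[max(0, a+b−1)] → w = 0.26
R3 (z=47.6): ¬hot=1−0.80=0.20, moderate=0.38; AND[max(0, a+b−1)] → w = 0.00
Weighted average = (0.26·17.0 + 0.26·88.0 + 0.00·47.6) / (0.26 + 0.26 + 0.00)
  = 27.3000 / 0.5200 = 52.500

52.500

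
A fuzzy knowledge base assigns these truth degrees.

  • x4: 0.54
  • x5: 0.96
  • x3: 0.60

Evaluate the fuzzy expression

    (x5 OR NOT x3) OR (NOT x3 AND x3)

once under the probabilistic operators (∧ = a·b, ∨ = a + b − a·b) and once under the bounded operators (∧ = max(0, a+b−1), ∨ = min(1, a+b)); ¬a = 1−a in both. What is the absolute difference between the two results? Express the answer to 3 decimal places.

Under probabilistic:
  NOT x3 = 1 − 0.6000 = 0.4000
  x5 OR NOT x3 = a + b − a·b on (0.9600, 0.4000) = 0.9760
  NOT x3 = 1 − 0.6000 = 0.4000
  NOT x3 AND x3 = a·b on (0.4000, 0.6000) = 0.2400
  (x5 OR NOT x3) OR (NOT x3 AND x3) = a + b − a·b on (0.9760, 0.2400) = 0.9818
  → value = 0.9818
Under bounded:
  NOT x3 = 1 − 0.60 = 0.40
  x5 OR NOT x3 = min(1, a+b) on (0.96, 0.40) = 1.00
  NOT x3 = 1 − 0.60 = 0.40
  NOT x3 AND x3 = max(0, a+b−1) on (0.40, 0.60) = 0.00
  (x5 OR NOT x3) OR (NOT x3 AND x3) = min(1, a+b) on (1.00, 0.00) = 1.00
  → value = 1.0000
|0.9818 − 1.0000| = 0.018

0.018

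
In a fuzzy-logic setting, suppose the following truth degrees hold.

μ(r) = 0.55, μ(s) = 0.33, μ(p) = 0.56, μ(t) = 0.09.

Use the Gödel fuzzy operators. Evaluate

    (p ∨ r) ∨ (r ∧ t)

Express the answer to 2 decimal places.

p ∨ r = max(a, b) on (0.56, 0.55) = 0.56
r ∧ t = min(a, b) on (0.55, 0.09) = 0.09
(p ∨ r) ∨ (r ∧ t) = max(a, b) on (0.56, 0.09) = 0.56

0.56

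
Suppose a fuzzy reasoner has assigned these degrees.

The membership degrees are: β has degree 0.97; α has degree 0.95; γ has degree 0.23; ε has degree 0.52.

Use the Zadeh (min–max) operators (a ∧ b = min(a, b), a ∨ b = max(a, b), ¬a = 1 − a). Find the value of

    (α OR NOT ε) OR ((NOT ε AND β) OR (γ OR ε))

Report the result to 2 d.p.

0.95

NOT ε = 1 − 0.52 = 0.48
α OR NOT ε = max(a, b) on (0.95, 0.48) = 0.95
NOT ε = 1 − 0.52 = 0.48
NOT ε AND β = min(a, b) on (0.48, 0.97) = 0.48
γ OR ε = max(a, b) on (0.23, 0.52) = 0.52
(NOT ε AND β) OR (γ OR ε) = max(a, b) on (0.48, 0.52) = 0.52
(α OR NOT ε) OR ((NOT ε AND β) OR (γ OR ε)) = max(a, b) on (0.95, 0.52) = 0.95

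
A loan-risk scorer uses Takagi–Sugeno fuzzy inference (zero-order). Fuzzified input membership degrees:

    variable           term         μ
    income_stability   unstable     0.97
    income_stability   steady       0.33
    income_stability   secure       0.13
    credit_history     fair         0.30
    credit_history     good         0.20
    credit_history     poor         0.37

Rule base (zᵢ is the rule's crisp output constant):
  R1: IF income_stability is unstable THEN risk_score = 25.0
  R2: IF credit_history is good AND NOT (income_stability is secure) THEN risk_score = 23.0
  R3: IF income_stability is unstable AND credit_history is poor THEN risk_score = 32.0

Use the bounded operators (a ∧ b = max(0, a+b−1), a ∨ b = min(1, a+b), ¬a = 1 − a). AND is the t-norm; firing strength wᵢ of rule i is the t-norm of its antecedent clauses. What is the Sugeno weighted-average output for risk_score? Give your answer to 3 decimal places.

26.623

R1 (z=25.0): unstable=0.97 → w = 0.97
R2 (z=23.0): good=0.20, ¬secure=1−0.13=0.87; AND[max(0, a+b−1)] → w = 0.07
R3 (z=32.0): unstable=0.97, poor=0.37; AND[max(0, a+b−1)] → w = 0.34
Weighted average = (0.97·25.0 + 0.07·23.0 + 0.34·32.0) / (0.97 + 0.07 + 0.34)
  = 36.7400 / 1.3800 = 26.623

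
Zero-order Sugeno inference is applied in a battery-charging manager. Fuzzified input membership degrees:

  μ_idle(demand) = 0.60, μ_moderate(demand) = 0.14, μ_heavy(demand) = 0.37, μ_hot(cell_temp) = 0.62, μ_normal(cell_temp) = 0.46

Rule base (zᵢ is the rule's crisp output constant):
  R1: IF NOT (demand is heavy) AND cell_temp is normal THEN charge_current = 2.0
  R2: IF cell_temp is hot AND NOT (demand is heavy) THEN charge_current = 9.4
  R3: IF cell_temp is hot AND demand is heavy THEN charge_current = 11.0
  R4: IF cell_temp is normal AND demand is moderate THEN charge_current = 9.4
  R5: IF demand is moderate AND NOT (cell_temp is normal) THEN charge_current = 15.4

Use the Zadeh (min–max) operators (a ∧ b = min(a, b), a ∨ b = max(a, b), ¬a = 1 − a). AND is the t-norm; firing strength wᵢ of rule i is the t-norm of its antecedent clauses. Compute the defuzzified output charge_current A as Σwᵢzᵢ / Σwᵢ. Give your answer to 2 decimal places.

8.26

R1 (z=2.0): ¬heavy=1−0.37=0.63, normal=0.46; AND[min(a, b)] → w = 0.46
R2 (z=9.4): hot=0.62, ¬heavy=1−0.37=0.63; AND[min(a, b)] → w = 0.62
R3 (z=11.0): hot=0.62, heavy=0.37; AND[min(a, b)] → w = 0.37
R4 (z=9.4): normal=0.46, moderate=0.14; AND[min(a, b)] → w = 0.14
R5 (z=15.4): moderate=0.14, ¬normal=1−0.46=0.54; AND[min(a, b)] → w = 0.14
Weighted average = (0.46·2.0 + 0.62·9.4 + 0.37·11.0 + 0.14·9.4 + 0.14·15.4) / (0.46 + 0.62 + 0.37 + 0.14 + 0.14)
  = 14.2900 / 1.7300 = 8.26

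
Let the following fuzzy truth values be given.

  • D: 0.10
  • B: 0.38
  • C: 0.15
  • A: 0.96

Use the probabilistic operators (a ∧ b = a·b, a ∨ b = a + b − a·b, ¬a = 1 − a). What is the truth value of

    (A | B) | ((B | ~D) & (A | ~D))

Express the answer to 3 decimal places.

A | B = a + b − a·b on (0.9600, 0.3800) = 0.9752
~D = 1 − 0.1000 = 0.9000
B | ~D = a + b − a·b on (0.3800, 0.9000) = 0.9380
~D = 1 − 0.1000 = 0.9000
A | ~D = a + b − a·b on (0.9600, 0.9000) = 0.9960
(B | ~D) & (A | ~D) = a·b on (0.9380, 0.9960) = 0.9342
(A | B) | ((B | ~D) & (A | ~D)) = a + b − a·b on (0.9752, 0.9342) = 0.9984

0.998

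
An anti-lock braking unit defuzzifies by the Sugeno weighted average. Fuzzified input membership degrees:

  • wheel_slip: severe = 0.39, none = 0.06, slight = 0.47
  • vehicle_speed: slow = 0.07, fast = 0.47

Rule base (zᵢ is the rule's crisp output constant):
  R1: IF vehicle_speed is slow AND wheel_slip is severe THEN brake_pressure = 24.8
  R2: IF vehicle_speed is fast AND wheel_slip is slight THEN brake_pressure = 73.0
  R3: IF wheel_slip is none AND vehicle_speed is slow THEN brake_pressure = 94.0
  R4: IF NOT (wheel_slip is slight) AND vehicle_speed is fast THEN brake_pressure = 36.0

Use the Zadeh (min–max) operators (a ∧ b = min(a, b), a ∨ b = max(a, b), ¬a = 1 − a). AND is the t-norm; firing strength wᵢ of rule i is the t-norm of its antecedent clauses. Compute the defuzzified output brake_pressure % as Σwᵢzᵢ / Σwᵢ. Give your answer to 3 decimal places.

54.772

R1 (z=24.8): slow=0.07, severe=0.39; AND[min(a, b)] → w = 0.07
R2 (z=73.0): fast=0.47, slight=0.47; AND[min(a, b)] → w = 0.47
R3 (z=94.0): none=0.06, slow=0.07; AND[min(a, b)] → w = 0.06
R4 (z=36.0): ¬slight=1−0.47=0.53, fast=0.47; AND[min(a, b)] → w = 0.47
Weighted average = (0.07·24.8 + 0.47·73.0 + 0.06·94.0 + 0.47·36.0) / (0.07 + 0.47 + 0.06 + 0.47)
  = 58.6060 / 1.0700 = 54.772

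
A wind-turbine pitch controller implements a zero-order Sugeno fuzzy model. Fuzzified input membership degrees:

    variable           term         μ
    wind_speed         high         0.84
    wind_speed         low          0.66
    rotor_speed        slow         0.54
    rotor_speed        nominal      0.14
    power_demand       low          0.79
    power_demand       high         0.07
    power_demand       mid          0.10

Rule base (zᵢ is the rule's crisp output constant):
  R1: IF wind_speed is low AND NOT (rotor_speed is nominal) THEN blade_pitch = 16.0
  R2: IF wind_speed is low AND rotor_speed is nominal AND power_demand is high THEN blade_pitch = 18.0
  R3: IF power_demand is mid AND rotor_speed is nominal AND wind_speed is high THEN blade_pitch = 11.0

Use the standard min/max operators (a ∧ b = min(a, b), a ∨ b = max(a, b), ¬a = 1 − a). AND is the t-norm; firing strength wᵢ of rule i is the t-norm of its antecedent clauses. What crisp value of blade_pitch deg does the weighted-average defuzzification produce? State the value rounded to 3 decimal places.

15.566

R1 (z=16.0): low=0.66, ¬nominal=1−0.14=0.86; AND[min(a, b)] → w = 0.66
R2 (z=18.0): low=0.66, nominal=0.14, high=0.07; AND[min(a, b)] → w = 0.07
R3 (z=11.0): mid=0.10, nominal=0.14, high=0.84; AND[min(a, b)] → w = 0.10
Weighted average = (0.66·16.0 + 0.07·18.0 + 0.10·11.0) / (0.66 + 0.07 + 0.10)
  = 12.9200 / 0.8300 = 15.566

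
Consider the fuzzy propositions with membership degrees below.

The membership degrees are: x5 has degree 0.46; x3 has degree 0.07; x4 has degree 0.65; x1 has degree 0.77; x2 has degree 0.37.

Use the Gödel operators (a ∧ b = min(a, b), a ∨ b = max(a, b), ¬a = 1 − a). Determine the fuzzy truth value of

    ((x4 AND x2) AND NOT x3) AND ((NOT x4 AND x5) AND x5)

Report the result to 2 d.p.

0.35

x4 AND x2 = min(a, b) on (0.65, 0.37) = 0.37
NOT x3 = 1 − 0.07 = 0.93
(x4 AND x2) AND NOT x3 = min(a, b) on (0.37, 0.93) = 0.37
NOT x4 = 1 − 0.65 = 0.35
NOT x4 AND x5 = min(a, b) on (0.35, 0.46) = 0.35
(NOT x4 AND x5) AND x5 = min(a, b) on (0.35, 0.46) = 0.35
((x4 AND x2) AND NOT x3) AND ((NOT x4 AND x5) AND x5) = min(a, b) on (0.37, 0.35) = 0.35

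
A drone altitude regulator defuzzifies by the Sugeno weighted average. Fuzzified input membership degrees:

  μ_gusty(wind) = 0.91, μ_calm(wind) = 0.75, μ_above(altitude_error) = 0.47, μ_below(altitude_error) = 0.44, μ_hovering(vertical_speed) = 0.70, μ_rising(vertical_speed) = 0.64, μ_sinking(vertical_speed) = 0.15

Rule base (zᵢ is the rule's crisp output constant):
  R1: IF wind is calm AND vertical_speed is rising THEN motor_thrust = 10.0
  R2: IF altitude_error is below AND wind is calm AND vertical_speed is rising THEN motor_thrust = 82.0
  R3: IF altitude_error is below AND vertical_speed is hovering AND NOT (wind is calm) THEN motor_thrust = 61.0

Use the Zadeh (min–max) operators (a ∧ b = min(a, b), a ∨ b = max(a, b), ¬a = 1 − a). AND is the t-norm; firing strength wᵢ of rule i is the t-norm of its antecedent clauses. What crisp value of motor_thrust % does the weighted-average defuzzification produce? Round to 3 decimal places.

43.406

R1 (z=10.0): calm=0.75, rising=0.64; AND[min(a, b)] → w = 0.64
R2 (z=82.0): below=0.44, calm=0.75, rising=0.64; AND[min(a, b)] → w = 0.44
R3 (z=61.0): below=0.44, hovering=0.70, ¬calm=1−0.75=0.25; AND[min(a, b)] → w = 0.25
Weighted average = (0.64·10.0 + 0.44·82.0 + 0.25·61.0) / (0.64 + 0.44 + 0.25)
  = 57.7300 / 1.3300 = 43.406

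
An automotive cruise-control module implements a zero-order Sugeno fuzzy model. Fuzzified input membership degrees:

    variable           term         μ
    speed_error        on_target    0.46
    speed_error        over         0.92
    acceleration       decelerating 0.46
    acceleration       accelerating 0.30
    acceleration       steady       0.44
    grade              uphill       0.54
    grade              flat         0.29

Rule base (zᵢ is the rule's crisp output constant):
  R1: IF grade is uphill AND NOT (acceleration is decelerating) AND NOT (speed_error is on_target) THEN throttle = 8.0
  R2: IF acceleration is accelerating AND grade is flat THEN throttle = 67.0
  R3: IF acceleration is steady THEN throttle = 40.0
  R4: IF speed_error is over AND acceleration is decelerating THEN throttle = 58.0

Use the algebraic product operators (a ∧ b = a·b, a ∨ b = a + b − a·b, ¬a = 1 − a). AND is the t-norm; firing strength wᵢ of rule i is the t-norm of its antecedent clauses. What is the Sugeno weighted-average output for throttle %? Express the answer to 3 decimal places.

44.449

R1 (z=8.0): uphill=0.54, ¬decelerating=1−0.46=0.54, ¬on_target=1−0.46=0.54; AND[a·b] → w = 0.1575
R2 (z=67.0): accelerating=0.30, flat=0.29; AND[a·b] → w = 0.0870
R3 (z=40.0): steady=0.44 → w = 0.4400
R4 (z=58.0): over=0.92, decelerating=0.46; AND[a·b] → w = 0.4232
Weighted average = (0.1575·8.0 + 0.0870·67.0 + 0.4400·40.0 + 0.4232·58.0) / (0.1575 + 0.0870 + 0.4400 + 0.4232)
  = 49.2343 / 1.1077 = 44.449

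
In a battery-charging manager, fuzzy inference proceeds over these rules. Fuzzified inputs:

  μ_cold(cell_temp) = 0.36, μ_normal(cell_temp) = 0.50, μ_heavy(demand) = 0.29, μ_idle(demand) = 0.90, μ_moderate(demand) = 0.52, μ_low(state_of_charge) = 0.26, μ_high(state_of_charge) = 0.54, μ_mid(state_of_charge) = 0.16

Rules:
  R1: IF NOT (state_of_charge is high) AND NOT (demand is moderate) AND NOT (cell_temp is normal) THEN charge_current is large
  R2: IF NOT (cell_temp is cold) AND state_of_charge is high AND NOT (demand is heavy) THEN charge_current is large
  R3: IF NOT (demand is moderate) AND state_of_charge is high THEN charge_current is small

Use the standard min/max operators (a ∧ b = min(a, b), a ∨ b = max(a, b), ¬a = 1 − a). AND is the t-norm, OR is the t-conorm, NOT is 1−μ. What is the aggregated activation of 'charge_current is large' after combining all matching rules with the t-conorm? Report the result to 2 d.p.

0.54

R1: ¬high=1−0.54=0.46, ¬moderate=1−0.52=0.48, ¬normal=1−0.50=0.50; AND[min(a, b)] → w = 0.46
R2: ¬cold=1−0.36=0.64, high=0.54, ¬heavy=1−0.29=0.71; AND[min(a, b)] → w = 0.54
R3: ¬moderate=1−0.52=0.48, high=0.54; AND[min(a, b)] → w = 0.48
Rules with consequent 'large': {R1, R2} → strengths 0.46, 0.54
Aggregate via t-conorm [max(a, b)]: 0.54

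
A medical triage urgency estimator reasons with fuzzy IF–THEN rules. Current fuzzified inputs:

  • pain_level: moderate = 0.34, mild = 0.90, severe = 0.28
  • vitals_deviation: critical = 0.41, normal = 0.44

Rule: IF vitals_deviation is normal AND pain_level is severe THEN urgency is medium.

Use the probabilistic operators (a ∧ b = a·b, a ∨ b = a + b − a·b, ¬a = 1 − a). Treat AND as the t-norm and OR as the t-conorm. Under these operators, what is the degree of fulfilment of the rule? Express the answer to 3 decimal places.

0.123

firing strength: normal=0.44, severe=0.28; AND[a·b] → w = 0.1232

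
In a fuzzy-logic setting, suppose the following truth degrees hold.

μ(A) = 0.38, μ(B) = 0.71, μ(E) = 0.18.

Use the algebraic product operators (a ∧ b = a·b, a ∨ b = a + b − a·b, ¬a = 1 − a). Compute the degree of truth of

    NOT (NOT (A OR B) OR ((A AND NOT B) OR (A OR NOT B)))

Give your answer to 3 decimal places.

A OR B = a + b − a·b on (0.3800, 0.7100) = 0.8202
NOT (A OR B) = 1 − 0.8202 = 0.1798
NOT B = 1 − 0.7100 = 0.2900
A AND NOT B = a·b on (0.3800, 0.2900) = 0.1102
NOT B = 1 − 0.7100 = 0.2900
A OR NOT B = a + b − a·b on (0.3800, 0.2900) = 0.5598
(A AND NOT B) OR (A OR NOT B) = a + b − a·b on (0.1102, 0.5598) = 0.6083
NOT (A OR B) OR ((A AND NOT B) OR (A OR NOT B)) = a + b − a·b on (0.1798, 0.6083) = 0.6787
NOT (NOT (A OR B) OR ((A AND NOT B) OR (A OR NOT B))) = 1 − 0.6787 = 0.3213

0.321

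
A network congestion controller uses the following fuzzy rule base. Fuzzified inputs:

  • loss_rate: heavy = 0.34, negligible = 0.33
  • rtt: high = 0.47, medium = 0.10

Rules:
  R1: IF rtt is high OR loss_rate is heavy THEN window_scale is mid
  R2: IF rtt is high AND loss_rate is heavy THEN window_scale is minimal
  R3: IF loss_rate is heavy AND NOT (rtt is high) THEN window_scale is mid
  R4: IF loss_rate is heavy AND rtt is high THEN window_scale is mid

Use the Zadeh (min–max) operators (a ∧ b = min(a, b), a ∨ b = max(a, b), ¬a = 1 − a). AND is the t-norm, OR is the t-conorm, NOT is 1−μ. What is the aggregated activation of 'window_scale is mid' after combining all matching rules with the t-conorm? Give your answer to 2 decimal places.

0.47

R1: high=0.47, heavy=0.34; OR[max(a, b)] → w = 0.47
R2: high=0.47, heavy=0.34; AND[min(a, b)] → w = 0.34
R3: heavy=0.34, ¬high=1−0.47=0.53; AND[min(a, b)] → w = 0.34
R4: heavy=0.34, high=0.47; AND[min(a, b)] → w = 0.34
Rules with consequent 'mid': {R1, R3, R4} → strengths 0.47, 0.34, 0.34
Aggregate via t-conorm [max(a, b)]: 0.47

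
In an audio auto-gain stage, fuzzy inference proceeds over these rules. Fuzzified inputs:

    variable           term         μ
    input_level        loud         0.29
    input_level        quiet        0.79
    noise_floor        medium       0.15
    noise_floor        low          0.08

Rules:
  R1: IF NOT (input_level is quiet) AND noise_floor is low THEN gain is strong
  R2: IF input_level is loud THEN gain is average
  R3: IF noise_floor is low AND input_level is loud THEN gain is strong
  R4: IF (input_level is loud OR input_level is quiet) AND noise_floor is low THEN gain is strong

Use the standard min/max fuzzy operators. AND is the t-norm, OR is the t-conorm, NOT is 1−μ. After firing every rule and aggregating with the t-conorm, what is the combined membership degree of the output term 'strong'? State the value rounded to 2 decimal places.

0.08

R1: ¬quiet=1−0.79=0.21, low=0.08; AND[min(a, b)] → w = 0.08
R2: loud=0.29 → w = 0.29
R3: low=0.08, loud=0.29; AND[min(a, b)] → w = 0.08
R4: (loud=0.29 OR quiet=0.79) = 0.79; AND[min(a, b)] with low=0.08 → w = 0.08
Rules with consequent 'strong': {R1, R3, R4} → strengths 0.08, 0.08, 0.08
Aggregate via t-conorm [max(a, b)]: 0.08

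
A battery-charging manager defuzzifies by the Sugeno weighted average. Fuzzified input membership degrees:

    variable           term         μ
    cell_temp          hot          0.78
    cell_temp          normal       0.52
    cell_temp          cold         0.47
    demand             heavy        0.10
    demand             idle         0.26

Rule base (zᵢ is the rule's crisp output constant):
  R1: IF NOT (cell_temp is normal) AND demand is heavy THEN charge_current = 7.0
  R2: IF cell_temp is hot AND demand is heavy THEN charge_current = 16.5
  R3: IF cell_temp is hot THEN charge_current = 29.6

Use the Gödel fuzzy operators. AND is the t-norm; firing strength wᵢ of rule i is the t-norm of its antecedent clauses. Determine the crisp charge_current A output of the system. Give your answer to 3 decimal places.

25.957

R1 (z=7.0): ¬normal=1−0.52=0.48, heavy=0.10; AND[min(a, b)] → w = 0.10
R2 (z=16.5): hot=0.78, heavy=0.10; AND[min(a, b)] → w = 0.10
R3 (z=29.6): hot=0.78 → w = 0.78
Weighted average = (0.10·7.0 + 0.10·16.5 + 0.78·29.6) / (0.10 + 0.10 + 0.78)
  = 25.4380 / 0.9800 = 25.957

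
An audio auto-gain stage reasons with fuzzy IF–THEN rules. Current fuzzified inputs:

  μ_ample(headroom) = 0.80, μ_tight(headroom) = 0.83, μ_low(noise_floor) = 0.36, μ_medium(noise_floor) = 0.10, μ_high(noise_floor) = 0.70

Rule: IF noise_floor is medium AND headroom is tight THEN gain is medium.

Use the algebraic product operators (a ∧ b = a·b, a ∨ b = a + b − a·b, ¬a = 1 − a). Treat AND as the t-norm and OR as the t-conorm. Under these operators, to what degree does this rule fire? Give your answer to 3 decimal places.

firing strength: medium=0.10, tight=0.83; AND[a·b] → w = 0.0830

0.083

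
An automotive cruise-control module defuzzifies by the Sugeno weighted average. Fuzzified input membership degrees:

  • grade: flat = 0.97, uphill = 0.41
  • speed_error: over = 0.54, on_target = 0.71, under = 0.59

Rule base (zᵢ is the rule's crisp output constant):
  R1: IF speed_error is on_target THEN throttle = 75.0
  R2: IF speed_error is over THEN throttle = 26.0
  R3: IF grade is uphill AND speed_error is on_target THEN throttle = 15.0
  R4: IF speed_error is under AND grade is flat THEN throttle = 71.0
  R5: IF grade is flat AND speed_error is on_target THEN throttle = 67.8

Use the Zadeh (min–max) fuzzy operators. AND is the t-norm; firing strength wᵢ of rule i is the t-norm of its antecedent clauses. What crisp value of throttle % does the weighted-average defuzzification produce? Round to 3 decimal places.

55.226

R1 (z=75.0): on_target=0.71 → w = 0.71
R2 (z=26.0): over=0.54 → w = 0.54
R3 (z=15.0): uphill=0.41, on_target=0.71; AND[min(a, b)] → w = 0.41
R4 (z=71.0): under=0.59, flat=0.97; AND[min(a, b)] → w = 0.59
R5 (z=67.8): flat=0.97, on_target=0.71; AND[min(a, b)] → w = 0.71
Weighted average = (0.71·75.0 + 0.54·26.0 + 0.41·15.0 + 0.59·71.0 + 0.71·67.8) / (0.71 + 0.54 + 0.41 + 0.59 + 0.71)
  = 163.4680 / 2.9600 = 55.226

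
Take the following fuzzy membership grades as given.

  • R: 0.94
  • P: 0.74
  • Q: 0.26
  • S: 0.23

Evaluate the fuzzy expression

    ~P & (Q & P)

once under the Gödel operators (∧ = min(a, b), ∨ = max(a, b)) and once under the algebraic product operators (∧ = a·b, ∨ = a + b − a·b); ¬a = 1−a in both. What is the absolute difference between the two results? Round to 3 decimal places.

0.210

Under Gödel:
  ~P = 1 − 0.74 = 0.26
  Q & P = min(a, b) on (0.26, 0.74) = 0.26
  ~P & (Q & P) = min(a, b) on (0.26, 0.26) = 0.26
  → value = 0.2600
Under algebraic product:
  ~P = 1 − 0.7400 = 0.2600
  Q & P = a·b on (0.2600, 0.7400) = 0.1924
  ~P & (Q & P) = a·b on (0.2600, 0.1924) = 0.0500
  → value = 0.0500
|0.2600 − 0.0500| = 0.210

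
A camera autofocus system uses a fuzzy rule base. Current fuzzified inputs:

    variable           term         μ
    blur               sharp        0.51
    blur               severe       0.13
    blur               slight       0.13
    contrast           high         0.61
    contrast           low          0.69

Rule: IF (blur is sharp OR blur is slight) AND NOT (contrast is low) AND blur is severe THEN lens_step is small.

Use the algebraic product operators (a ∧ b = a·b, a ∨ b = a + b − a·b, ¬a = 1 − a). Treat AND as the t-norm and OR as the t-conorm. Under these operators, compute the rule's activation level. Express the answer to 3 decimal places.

firing strength: (sharp=0.51 OR slight=0.13) = 0.5737; AND[a·b] with ¬low=1−0.69=0.31, severe=0.13 → w = 0.0231

0.023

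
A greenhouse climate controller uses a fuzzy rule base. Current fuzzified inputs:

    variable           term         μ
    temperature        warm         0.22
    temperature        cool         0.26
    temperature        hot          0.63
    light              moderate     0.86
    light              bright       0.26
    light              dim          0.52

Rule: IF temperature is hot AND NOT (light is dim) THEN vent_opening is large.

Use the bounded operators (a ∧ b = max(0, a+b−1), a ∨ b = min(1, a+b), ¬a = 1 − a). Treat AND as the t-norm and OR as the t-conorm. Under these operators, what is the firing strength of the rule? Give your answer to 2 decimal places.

firing strength: hot=0.63, ¬dim=1−0.52=0.48; AND[max(0, a+b−1)] → w = 0.11

0.11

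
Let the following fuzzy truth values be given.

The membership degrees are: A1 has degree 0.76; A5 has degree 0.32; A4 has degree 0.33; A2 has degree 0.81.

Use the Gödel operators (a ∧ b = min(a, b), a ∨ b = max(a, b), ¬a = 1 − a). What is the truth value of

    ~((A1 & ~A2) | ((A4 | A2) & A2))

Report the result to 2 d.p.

~A2 = 1 − 0.81 = 0.19
A1 & ~A2 = min(a, b) on (0.76, 0.19) = 0.19
A4 | A2 = max(a, b) on (0.33, 0.81) = 0.81
(A4 | A2) & A2 = min(a, b) on (0.81, 0.81) = 0.81
(A1 & ~A2) | ((A4 | A2) & A2) = max(a, b) on (0.19, 0.81) = 0.81
~((A1 & ~A2) | ((A4 | A2) & A2)) = 1 − 0.81 = 0.19

0.19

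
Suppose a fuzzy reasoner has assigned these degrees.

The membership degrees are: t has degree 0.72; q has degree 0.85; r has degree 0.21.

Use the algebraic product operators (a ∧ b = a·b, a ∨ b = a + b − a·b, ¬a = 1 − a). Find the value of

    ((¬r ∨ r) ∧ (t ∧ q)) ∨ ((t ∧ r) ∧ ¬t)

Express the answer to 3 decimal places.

0.531

¬r = 1 − 0.2100 = 0.7900
¬r ∨ r = a + b − a·b on (0.7900, 0.2100) = 0.8341
t ∧ q = a·b on (0.7200, 0.8500) = 0.6120
(¬r ∨ r) ∧ (t ∧ q) = a·b on (0.8341, 0.6120) = 0.5105
t ∧ r = a·b on (0.7200, 0.2100) = 0.1512
¬t = 1 − 0.7200 = 0.2800
(t ∧ r) ∧ ¬t = a·b on (0.1512, 0.2800) = 0.0423
((¬r ∨ r) ∧ (t ∧ q)) ∨ ((t ∧ r) ∧ ¬t) = a + b − a·b on (0.5105, 0.0423) = 0.5312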